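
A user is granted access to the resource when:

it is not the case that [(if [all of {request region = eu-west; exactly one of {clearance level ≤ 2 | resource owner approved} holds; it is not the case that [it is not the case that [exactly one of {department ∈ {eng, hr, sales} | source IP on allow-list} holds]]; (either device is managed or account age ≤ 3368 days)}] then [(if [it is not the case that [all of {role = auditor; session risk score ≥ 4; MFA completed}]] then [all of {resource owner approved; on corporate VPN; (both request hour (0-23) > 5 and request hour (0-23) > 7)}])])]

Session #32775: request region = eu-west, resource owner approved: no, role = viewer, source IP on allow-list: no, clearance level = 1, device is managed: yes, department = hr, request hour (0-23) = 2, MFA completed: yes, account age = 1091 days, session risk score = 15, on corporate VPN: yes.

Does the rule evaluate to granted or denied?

Atomic conditions:
  request region = eu-west: eu-west == eu-west is true
  clearance level ≤ 2: 1 ≤ 2 is true
  resource owner approved: no → false
  department ∈ {eng, hr, sales}: hr is in the set → true
  source IP on allow-list: no → false
  device is managed: yes → true
  account age ≤ 3368 days: 1091 ≤ 3368 is true
  role = auditor: viewer == auditor is false
  session risk score ≥ 4: 15 ≥ 4 is true
  MFA completed: yes → true
  on corporate VPN: yes → true
  request hour (0-23) > 5: 2 > 5 is false
  request hour (0-23) > 7: 2 > 7 is false
Combine:
[1.1.2] exactly-one(true, false) = true
[1.1.3.1.1] exactly-one(true, false) = true
[1.1.3.1] NOT true = false
[1.1.3] NOT false = true
[1.1.4] true OR true = true
[1.1] true AND true AND true AND true = true
[1.2.1.1] false AND true AND true = false
[1.2.1] NOT false = true
[1.2.2.3] false AND false = false
[1.2.2] false AND true AND false = false
[1.2] true → false = false
[1] true → false = false
[root] NOT false = true
Overall: true → granted

Granted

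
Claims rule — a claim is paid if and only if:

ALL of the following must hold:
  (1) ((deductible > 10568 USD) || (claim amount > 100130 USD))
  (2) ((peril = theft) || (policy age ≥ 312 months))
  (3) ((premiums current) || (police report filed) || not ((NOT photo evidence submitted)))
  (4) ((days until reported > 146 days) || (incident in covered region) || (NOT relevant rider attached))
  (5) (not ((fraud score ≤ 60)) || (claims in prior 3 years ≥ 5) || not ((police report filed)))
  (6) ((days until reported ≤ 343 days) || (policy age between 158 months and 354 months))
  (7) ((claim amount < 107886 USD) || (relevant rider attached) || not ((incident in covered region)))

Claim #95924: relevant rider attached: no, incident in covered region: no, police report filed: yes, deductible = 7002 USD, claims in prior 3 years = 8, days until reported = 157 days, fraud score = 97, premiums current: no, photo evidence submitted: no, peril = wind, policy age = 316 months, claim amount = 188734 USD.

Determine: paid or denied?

Paid

Atomic conditions:
  deductible > 10568 USD: 7002 > 10568 is false
  claim amount > 100130 USD: 188734 > 100130 is true
  peril = theft: wind == theft is false
  policy age ≥ 312 months: 316 ≥ 312 is true
  premiums current: no → false
  police report filed: yes → true
  NOT photo evidence submitted: no → true
  days until reported > 146 days: 157 > 146 is true
  incident in covered region: no → false
  NOT relevant rider attached: no → true
  fraud score ≤ 60: 97 ≤ 60 is false
  claims in prior 3 years ≥ 5: 8 ≥ 5 is true
  days until reported ≤ 343 days: 157 ≤ 343 is true
  policy age between 158 months and 354 months: 316 in [158, 354] is true
  claim amount < 107886 USD: 188734 < 107886 is false
  relevant rider attached: no → false
Combine:
[1] false OR true = true
[2] false OR true = true
[3.3] NOT true = false
[3] false OR true OR false = true
[4] true OR false OR true = true
[5.1] NOT false = true
[5.3] NOT true = false
[5] true OR true OR false = true
[6] true OR true = true
[7.3] NOT false = true
[7] false OR false OR true = true
[root] true AND true AND true AND true AND true AND true AND true = true
Overall: true → paid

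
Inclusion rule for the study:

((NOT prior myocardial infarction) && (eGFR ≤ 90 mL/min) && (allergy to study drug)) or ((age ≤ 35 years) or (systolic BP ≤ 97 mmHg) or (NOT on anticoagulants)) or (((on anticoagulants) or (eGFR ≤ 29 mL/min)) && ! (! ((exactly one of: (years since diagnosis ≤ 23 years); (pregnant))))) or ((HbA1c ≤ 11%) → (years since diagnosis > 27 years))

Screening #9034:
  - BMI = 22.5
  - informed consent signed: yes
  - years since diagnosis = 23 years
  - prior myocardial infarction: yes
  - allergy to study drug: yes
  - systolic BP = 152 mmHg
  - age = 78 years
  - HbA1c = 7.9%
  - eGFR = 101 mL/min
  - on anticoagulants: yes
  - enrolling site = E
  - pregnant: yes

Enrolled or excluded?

Excluded

Atomic conditions:
  NOT prior myocardial infarction: yes → false
  eGFR ≤ 90 mL/min: 101 ≤ 90 is false
  allergy to study drug: yes → true
  age ≤ 35 years: 78 ≤ 35 is false
  systolic BP ≤ 97 mmHg: 152 ≤ 97 is false
  NOT on anticoagulants: yes → false
  on anticoagulants: yes → true
  eGFR ≤ 29 mL/min: 101 ≤ 29 is false
  years since diagnosis ≤ 23 years: 23 ≤ 23 is true
  pregnant: yes → true
  HbA1c ≤ 11%: 7.9 ≤ 11 is true
  years since diagnosis > 27 years: 23 > 27 is false
Combine:
[1] false AND false AND true = false
[2] false OR false OR false = false
[3.1] true OR false = true
[3.2.1.1] exactly-one(true, true) = false
[3.2.1] NOT false = true
[3.2] NOT true = false
[3] true AND false = false
[4] true → false = false
[root] false OR false OR false OR false = false
Overall: false → excluded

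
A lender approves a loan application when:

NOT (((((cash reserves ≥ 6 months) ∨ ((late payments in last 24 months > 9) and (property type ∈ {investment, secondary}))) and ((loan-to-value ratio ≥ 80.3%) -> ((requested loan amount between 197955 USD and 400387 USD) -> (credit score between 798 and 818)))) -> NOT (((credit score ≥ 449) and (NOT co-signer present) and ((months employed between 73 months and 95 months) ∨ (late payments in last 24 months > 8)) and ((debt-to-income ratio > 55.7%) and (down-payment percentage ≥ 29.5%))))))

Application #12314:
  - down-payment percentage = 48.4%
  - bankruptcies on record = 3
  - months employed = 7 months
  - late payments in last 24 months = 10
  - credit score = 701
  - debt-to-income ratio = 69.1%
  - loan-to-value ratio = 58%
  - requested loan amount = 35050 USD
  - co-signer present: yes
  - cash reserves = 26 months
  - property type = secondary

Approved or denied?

Atomic conditions:
  cash reserves ≥ 6 months: 26 ≥ 6 is true
  late payments in last 24 months > 9: 10 > 9 is true
  property type ∈ {investment, secondary}: secondary is in the set → true
  loan-to-value ratio ≥ 80.3%: 58 ≥ 80.3 is false
  requested loan amount between 197955 USD and 400387 USD: 35050 in [197955, 400387] is false
  credit score between 798 and 818: 701 in [798, 818] is false
  credit score ≥ 449: 701 ≥ 449 is true
  NOT co-signer present: yes → false
  months employed between 73 months and 95 months: 7 in [73, 95] is false
  late payments in last 24 months > 8: 10 > 8 is true
  debt-to-income ratio > 55.7%: 69.1 > 55.7 is true
  down-payment percentage ≥ 29.5%: 48.4 ≥ 29.5 is true
Combine:
[1.1.1.2] true AND true = true
[1.1.1] true OR true = true
[1.1.2.2] false → false (antecedent false ⇒ implication holds) = true
[1.1.2] false → true (antecedent false ⇒ implication holds) = true
[1.1] true AND true = true
[1.2.1.3] false OR true = true
[1.2.1.4] true AND true = true
[1.2.1] true AND false AND true AND true = false
[1.2] NOT false = true
[1] true → true = true
[root] NOT true = false
Overall: false → denied

Denied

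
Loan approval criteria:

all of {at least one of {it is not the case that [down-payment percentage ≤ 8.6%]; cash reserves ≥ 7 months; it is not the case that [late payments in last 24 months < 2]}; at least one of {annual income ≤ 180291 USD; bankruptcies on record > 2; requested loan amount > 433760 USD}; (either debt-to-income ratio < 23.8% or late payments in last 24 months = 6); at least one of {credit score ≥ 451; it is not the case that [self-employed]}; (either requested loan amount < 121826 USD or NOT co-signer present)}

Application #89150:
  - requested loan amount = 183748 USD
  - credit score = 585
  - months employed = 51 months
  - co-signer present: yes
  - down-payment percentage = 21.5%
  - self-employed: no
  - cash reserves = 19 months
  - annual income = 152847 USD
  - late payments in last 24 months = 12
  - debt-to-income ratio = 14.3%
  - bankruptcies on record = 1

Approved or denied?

Denied

Atomic conditions:
  down-payment percentage ≤ 8.6%: 21.5 ≤ 8.6 is false
  cash reserves ≥ 7 months: 19 ≥ 7 is true
  late payments in last 24 months < 2: 12 < 2 is false
  annual income ≤ 180291 USD: 152847 ≤ 180291 is true
  bankruptcies on record > 2: 1 > 2 is false
  requested loan amount > 433760 USD: 183748 > 433760 is false
  debt-to-income ratio < 23.8%: 14.3 < 23.8 is true
  late payments in last 24 months = 6: 12 == 6 is false
  credit score ≥ 451: 585 ≥ 451 is true
  self-employed: no → false
  requested loan amount < 121826 USD: 183748 < 121826 is false
  NOT co-signer present: yes → false
Combine:
[1.1] NOT false = true
[1.3] NOT false = true
[1] true OR true OR true = true
[2] true OR false OR false = true
[3] true OR false = true
[4.2] NOT false = true
[4] true OR true = true
[5] false OR false = false
[root] true AND true AND true AND true AND false = false
Overall: false → denied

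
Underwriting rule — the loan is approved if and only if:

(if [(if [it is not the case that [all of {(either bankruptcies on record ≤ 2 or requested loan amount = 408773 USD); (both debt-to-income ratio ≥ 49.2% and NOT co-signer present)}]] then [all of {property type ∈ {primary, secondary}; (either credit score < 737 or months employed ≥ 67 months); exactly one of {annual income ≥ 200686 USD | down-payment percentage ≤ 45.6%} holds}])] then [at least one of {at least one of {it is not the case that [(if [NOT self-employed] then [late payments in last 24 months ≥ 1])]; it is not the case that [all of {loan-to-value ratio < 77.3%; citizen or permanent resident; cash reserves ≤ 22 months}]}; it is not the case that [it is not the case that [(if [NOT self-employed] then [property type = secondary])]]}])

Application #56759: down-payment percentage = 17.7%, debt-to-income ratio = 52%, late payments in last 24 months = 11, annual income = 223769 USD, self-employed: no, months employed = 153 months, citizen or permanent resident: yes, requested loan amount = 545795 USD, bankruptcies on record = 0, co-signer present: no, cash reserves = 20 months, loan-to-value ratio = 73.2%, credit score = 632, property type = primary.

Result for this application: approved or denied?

Atomic conditions:
  bankruptcies on record ≤ 2: 0 ≤ 2 is true
  requested loan amount = 408773 USD: 545795 == 408773 is false
  debt-to-income ratio ≥ 49.2%: 52 ≥ 49.2 is true
  NOT co-signer present: no → true
  property type ∈ {primary, secondary}: primary is in the set → true
  credit score < 737: 632 < 737 is true
  months employed ≥ 67 months: 153 ≥ 67 is true
  annual income ≥ 200686 USD: 223769 ≥ 200686 is true
  down-payment percentage ≤ 45.6%: 17.7 ≤ 45.6 is true
  NOT self-employed: no → true
  late payments in last 24 months ≥ 1: 11 ≥ 1 is true
  loan-to-value ratio < 77.3%: 73.2 < 77.3 is true
  citizen or permanent resident: yes → true
  cash reserves ≤ 22 months: 20 ≤ 22 is true
  property type = secondary: primary == secondary is false
Combine:
[1.1.1.1] true OR false = true
[1.1.1.2] true AND true = true
[1.1.1] true AND true = true
[1.1] NOT true = false
[1.2.2] true OR true = true
[1.2.3] exactly-one(true, true) = false
[1.2] true AND true AND false = false
[1] false → false (antecedent false ⇒ implication holds) = true
[2.1.1.1] true → true = true
[2.1.1] NOT true = false
[2.1.2.1] true AND true AND true = true
[2.1.2] NOT true = false
[2.1] false OR false = false
[2.2.1.1] true → false = false
[2.2.1] NOT false = true
[2.2] NOT true = false
[2] false OR false = false
[root] true → false = false
Overall: false → denied

Denied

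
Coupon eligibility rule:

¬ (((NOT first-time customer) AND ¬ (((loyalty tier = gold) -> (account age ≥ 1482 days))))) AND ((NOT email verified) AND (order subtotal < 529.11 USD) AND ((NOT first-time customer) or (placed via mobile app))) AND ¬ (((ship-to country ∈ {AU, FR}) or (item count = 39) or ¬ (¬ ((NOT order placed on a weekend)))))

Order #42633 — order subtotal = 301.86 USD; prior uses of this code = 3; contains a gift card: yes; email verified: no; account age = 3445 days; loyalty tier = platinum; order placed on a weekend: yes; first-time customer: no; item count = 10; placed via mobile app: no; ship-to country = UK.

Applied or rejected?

Applied

Atomic conditions:
  NOT first-time customer: no → true
  loyalty tier = gold: platinum == gold is false
  account age ≥ 1482 days: 3445 ≥ 1482 is true
  NOT email verified: no → true
  order subtotal < 529.11 USD: 301.86 < 529.11 is true
  placed via mobile app: no → false
  ship-to country ∈ {AU, FR}: UK is not in the set → false
  item count = 39: 10 == 39 is false
  NOT order placed on a weekend: yes → false
Combine:
[1.1.2.1] false → true (antecedent false ⇒ implication holds) = true
[1.1.2] NOT true = false
[1.1] true AND false = false
[1] NOT false = true
[2.3] true OR false = true
[2] true AND true AND true = true
[3.1.3.1] NOT false = true
[3.1.3] NOT true = false
[3.1] false OR false OR false = false
[3] NOT false = true
[root] true AND true AND true = true
Overall: true → applied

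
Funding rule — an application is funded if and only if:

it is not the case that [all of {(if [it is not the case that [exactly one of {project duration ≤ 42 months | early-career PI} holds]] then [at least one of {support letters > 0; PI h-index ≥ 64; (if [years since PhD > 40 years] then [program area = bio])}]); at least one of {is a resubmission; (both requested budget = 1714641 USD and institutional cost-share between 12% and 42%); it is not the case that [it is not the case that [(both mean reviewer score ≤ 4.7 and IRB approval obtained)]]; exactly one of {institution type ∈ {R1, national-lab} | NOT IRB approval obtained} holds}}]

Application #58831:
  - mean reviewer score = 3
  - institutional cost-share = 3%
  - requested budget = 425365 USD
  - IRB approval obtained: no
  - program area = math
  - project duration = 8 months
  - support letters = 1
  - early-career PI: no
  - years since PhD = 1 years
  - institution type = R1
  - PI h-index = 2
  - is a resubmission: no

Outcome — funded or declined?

Funded

Atomic conditions:
  project duration ≤ 42 months: 8 ≤ 42 is true
  early-career PI: no → false
  support letters > 0: 1 > 0 is true
  PI h-index ≥ 64: 2 ≥ 64 is false
  years since PhD > 40 years: 1 > 40 is false
  program area = bio: math == bio is false
  is a resubmission: no → false
  requested budget = 1714641 USD: 425365 == 1714641 is false
  institutional cost-share between 12% and 42%: 3 in [12, 42] is false
  mean reviewer score ≤ 4.7: 3 ≤ 4.7 is true
  IRB approval obtained: no → false
  institution type ∈ {R1, national-lab}: R1 is in the set → true
  NOT IRB approval obtained: no → true
Combine:
[1.1.1.1] exactly-one(true, false) = true
[1.1.1] NOT true = false
[1.1.2.3] false → false (antecedent false ⇒ implication holds) = true
[1.1.2] true OR false OR true = true
[1.1] false → true (antecedent false ⇒ implication holds) = true
[1.2.2] false AND false = false
[1.2.3.1.1] true AND false = false
[1.2.3.1] NOT false = true
[1.2.3] NOT true = false
[1.2.4] exactly-one(true, true) = false
[1.2] false OR false OR false OR false = false
[1] true AND false = false
[root] NOT false = true
Overall: true → funded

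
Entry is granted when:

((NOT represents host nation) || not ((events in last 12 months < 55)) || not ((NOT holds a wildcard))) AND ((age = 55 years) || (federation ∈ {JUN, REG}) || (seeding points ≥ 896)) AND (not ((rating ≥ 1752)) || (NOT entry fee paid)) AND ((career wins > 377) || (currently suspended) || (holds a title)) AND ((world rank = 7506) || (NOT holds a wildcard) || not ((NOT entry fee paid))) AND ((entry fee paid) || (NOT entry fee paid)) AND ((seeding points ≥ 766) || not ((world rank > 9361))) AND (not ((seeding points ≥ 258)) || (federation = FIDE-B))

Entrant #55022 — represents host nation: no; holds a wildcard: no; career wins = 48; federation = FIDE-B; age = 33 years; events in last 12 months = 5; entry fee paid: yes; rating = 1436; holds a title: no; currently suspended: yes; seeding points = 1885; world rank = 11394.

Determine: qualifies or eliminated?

Qualifies

Atomic conditions:
  NOT represents host nation: no → true
  events in last 12 months < 55: 5 < 55 is true
  NOT holds a wildcard: no → true
  age = 55 years: 33 == 55 is false
  federation ∈ {JUN, REG}: FIDE-B is not in the set → false
  seeding points ≥ 896: 1885 ≥ 896 is true
  rating ≥ 1752: 1436 ≥ 1752 is false
  NOT entry fee paid: yes → false
  career wins > 377: 48 > 377 is false
  currently suspended: yes → true
  holds a title: no → false
  world rank = 7506: 11394 == 7506 is false
  entry fee paid: yes → true
  seeding points ≥ 766: 1885 ≥ 766 is true
  world rank > 9361: 11394 > 9361 is true
  seeding points ≥ 258: 1885 ≥ 258 is true
  federation = FIDE-B: FIDE-B == FIDE-B is true
Combine:
[1.2] NOT true = false
[1.3] NOT true = false
[1] true OR false OR false = true
[2] false OR false OR true = true
[3.1] NOT false = true
[3] true OR false = true
[4] false OR true OR false = true
[5.3] NOT false = true
[5] false OR true OR true = true
[6] true OR false = true
[7.2] NOT true = false
[7] true OR false = true
[8.1] NOT true = false
[8] false OR true = true
[root] true AND true AND true AND true AND true AND true AND true AND true = true
Overall: true → qualifies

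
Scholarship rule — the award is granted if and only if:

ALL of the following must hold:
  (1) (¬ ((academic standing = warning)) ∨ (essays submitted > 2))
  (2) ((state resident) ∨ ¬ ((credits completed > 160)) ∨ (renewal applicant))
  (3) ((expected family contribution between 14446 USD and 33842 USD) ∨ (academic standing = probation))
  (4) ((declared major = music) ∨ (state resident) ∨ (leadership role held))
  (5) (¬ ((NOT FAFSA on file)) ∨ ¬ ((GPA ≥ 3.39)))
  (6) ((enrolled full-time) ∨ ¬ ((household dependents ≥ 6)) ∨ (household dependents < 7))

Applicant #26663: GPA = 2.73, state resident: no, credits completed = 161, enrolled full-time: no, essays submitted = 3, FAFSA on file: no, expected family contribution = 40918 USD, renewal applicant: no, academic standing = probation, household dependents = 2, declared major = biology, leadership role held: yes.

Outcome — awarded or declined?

Declined

Atomic conditions:
  academic standing = warning: probation == warning is false
  essays submitted > 2: 3 > 2 is true
  state resident: no → false
  credits completed > 160: 161 > 160 is true
  renewal applicant: no → false
  expected family contribution between 14446 USD and 33842 USD: 40918 in [14446, 33842] is false
  academic standing = probation: probation == probation is true
  declared major = music: biology == music is false
  leadership role held: yes → true
  NOT FAFSA on file: no → true
  GPA ≥ 3.39: 2.73 ≥ 3.39 is false
  enrolled full-time: no → false
  household dependents ≥ 6: 2 ≥ 6 is false
  household dependents < 7: 2 < 7 is true
Combine:
[1.1] NOT false = true
[1] true OR true = true
[2.2] NOT true = false
[2] false OR false OR false = false
[3] false OR true = true
[4] false OR false OR true = true
[5.1] NOT true = false
[5.2] NOT false = true
[5] false OR true = true
[6.2] NOT false = true
[6] false OR true OR true = true
[root] true AND false AND true AND true AND true AND true = false
Overall: false → declined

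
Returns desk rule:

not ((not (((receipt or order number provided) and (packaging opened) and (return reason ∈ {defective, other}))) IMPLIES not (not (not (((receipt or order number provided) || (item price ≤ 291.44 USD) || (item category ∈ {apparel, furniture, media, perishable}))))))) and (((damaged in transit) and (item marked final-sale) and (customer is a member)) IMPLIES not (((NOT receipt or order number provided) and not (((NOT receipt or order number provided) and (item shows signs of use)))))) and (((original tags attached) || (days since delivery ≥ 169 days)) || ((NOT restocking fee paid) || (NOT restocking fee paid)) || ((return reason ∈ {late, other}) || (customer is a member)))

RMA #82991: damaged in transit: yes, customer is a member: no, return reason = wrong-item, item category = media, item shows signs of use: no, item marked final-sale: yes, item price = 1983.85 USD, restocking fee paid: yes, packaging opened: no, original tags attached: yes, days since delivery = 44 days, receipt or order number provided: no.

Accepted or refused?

Atomic conditions:
  receipt or order number provided: no → false
  packaging opened: no → false
  return reason ∈ {defective, other}: wrong-item is not in the set → false
  item price ≤ 291.44 USD: 1983.85 ≤ 291.44 is false
  item category ∈ {apparel, furniture, media, perishable}: media is in the set → true
  damaged in transit: yes → true
  item marked final-sale: yes → true
  customer is a member: no → false
  NOT receipt or order number provided: no → true
  item shows signs of use: no → false
  original tags attached: yes → true
  days since delivery ≥ 169 days: 44 ≥ 169 is false
  NOT restocking fee paid: yes → false
  return reason ∈ {late, other}: wrong-item is not in the set → false
Combine:
[1.1.1.1] false AND false AND false = false
[1.1.1] NOT false = true
[1.1.2.1.1.1] false OR false OR true = true
[1.1.2.1.1] NOT true = false
[1.1.2.1] NOT false = true
[1.1.2] NOT true = false
[1.1] true → false = false
[1] NOT false = true
[2.1] true AND true AND false = false
[2.2.1.2.1] true AND false = false
[2.2.1.2] NOT false = true
[2.2.1] true AND true = true
[2.2] NOT true = false
[2] false → false (antecedent false ⇒ implication holds) = true
[3.1] true OR false = true
[3.2] false OR false = false
[3.3] false OR false = false
[3] true OR false OR false = true
[root] true AND true AND true = true
Overall: true → accepted

Accepted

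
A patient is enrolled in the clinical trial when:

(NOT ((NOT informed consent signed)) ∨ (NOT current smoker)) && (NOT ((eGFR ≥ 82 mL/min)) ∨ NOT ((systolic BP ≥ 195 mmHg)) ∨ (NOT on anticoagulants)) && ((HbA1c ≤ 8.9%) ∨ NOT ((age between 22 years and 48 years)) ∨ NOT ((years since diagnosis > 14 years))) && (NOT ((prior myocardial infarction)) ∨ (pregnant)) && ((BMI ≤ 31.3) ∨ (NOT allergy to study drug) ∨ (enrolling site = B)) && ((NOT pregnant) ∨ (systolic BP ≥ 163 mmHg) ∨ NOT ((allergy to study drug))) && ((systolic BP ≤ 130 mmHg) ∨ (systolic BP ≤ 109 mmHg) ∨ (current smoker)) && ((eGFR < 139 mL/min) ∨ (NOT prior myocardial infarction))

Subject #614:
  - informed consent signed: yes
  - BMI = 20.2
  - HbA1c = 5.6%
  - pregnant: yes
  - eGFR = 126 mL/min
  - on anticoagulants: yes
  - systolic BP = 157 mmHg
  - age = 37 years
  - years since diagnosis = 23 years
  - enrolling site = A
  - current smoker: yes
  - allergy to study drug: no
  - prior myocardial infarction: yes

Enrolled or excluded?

Atomic conditions:
  NOT informed consent signed: yes → false
  NOT current smoker: yes → false
  eGFR ≥ 82 mL/min: 126 ≥ 82 is true
  systolic BP ≥ 195 mmHg: 157 ≥ 195 is false
  NOT on anticoagulants: yes → false
  HbA1c ≤ 8.9%: 5.6 ≤ 8.9 is true
  age between 22 years and 48 years: 37 in [22, 48] is true
  years since diagnosis > 14 years: 23 > 14 is true
  prior myocardial infarction: yes → true
  pregnant: yes → true
  BMI ≤ 31.3: 20.2 ≤ 31.3 is true
  NOT allergy to study drug: no → true
  enrolling site = B: A == B is false
  NOT pregnant: yes → false
  systolic BP ≥ 163 mmHg: 157 ≥ 163 is false
  allergy to study drug: no → false
  systolic BP ≤ 130 mmHg: 157 ≤ 130 is false
  systolic BP ≤ 109 mmHg: 157 ≤ 109 is false
  current smoker: yes → true
  eGFR < 139 mL/min: 126 < 139 is true
  NOT prior myocardial infarction: yes → false
Combine:
[1.1] NOT false = true
[1] true OR false = true
[2.1] NOT true = false
[2.2] NOT false = true
[2] false OR true OR false = true
[3.2] NOT true = false
[3.3] NOT true = false
[3] true OR false OR false = true
[4.1] NOT true = false
[4] false OR true = true
[5] true OR true OR false = true
[6.3] NOT false = true
[6] false OR false OR true = true
[7] false OR false OR true = true
[8] true OR false = true
[root] true AND true AND true AND true AND true AND true AND true AND true = true
Overall: true → enrolled

Enrolled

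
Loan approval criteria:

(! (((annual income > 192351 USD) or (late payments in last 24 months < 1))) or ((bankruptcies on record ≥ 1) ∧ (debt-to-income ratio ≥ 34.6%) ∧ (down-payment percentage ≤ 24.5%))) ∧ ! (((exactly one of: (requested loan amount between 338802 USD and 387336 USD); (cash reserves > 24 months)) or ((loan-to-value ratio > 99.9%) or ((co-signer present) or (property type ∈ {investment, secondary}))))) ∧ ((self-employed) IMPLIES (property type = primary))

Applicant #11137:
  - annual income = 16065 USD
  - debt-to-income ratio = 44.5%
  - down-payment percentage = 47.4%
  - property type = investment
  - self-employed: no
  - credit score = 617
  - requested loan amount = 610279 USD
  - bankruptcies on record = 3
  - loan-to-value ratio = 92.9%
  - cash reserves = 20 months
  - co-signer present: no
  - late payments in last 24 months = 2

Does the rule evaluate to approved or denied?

Atomic conditions:
  annual income > 192351 USD: 16065 > 192351 is false
  late payments in last 24 months < 1: 2 < 1 is false
  bankruptcies on record ≥ 1: 3 ≥ 1 is true
  debt-to-income ratio ≥ 34.6%: 44.5 ≥ 34.6 is true
  down-payment percentage ≤ 24.5%: 47.4 ≤ 24.5 is false
  requested loan amount between 338802 USD and 387336 USD: 610279 in [338802, 387336] is false
  cash reserves > 24 months: 20 > 24 is false
  loan-to-value ratio > 99.9%: 92.9 > 99.9 is false
  co-signer present: no → false
  property type ∈ {investment, secondary}: investment is in the set → true
  self-employed: no → false
  property type = primary: investment == primary is false
Combine:
[1.1.1] false OR false = false
[1.1] NOT false = true
[1.2] true AND true AND false = false
[1] true OR false = true
[2.1.1] exactly-one(false, false) = false
[2.1.2.2] false OR true = true
[2.1.2] false OR true = true
[2.1] false OR true = true
[2] NOT true = false
[3] false → false (antecedent false ⇒ implication holds) = true
[root] true AND false AND true = false
Overall: false → denied

Denied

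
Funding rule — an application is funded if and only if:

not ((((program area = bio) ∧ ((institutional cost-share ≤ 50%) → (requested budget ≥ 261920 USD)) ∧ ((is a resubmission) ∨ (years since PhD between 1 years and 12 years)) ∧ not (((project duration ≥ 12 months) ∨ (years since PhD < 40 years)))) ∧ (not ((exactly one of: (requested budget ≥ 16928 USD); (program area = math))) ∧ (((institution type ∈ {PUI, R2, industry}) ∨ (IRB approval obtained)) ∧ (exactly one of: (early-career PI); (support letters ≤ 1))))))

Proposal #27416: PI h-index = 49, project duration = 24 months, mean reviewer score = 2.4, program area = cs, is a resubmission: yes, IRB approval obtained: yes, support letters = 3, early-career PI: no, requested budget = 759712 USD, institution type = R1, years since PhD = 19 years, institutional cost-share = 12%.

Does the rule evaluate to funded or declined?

Funded

Atomic conditions:
  program area = bio: cs == bio is false
  institutional cost-share ≤ 50%: 12 ≤ 50 is true
  requested budget ≥ 261920 USD: 759712 ≥ 261920 is true
  is a resubmission: yes → true
  years since PhD between 1 years and 12 years: 19 in [1, 12] is false
  project duration ≥ 12 months: 24 ≥ 12 is true
  years since PhD < 40 years: 19 < 40 is true
  requested budget ≥ 16928 USD: 759712 ≥ 16928 is true
  program area = math: cs == math is false
  institution type ∈ {PUI, R2, industry}: R1 is not in the set → false
  IRB approval obtained: yes → true
  early-career PI: no → false
  support letters ≤ 1: 3 ≤ 1 is false
Combine:
[1.1.2] true → true = true
[1.1.3] true OR false = true
[1.1.4.1] true OR true = true
[1.1.4] NOT true = false
[1.1] false AND true AND true AND false = false
[1.2.1.1] exactly-one(true, false) = true
[1.2.1] NOT true = false
[1.2.2.1] false OR true = true
[1.2.2.2] exactly-one(false, false) = false
[1.2.2] true AND false = false
[1.2] false AND false = false
[1] false AND false = false
[root] NOT false = true
Overall: true → funded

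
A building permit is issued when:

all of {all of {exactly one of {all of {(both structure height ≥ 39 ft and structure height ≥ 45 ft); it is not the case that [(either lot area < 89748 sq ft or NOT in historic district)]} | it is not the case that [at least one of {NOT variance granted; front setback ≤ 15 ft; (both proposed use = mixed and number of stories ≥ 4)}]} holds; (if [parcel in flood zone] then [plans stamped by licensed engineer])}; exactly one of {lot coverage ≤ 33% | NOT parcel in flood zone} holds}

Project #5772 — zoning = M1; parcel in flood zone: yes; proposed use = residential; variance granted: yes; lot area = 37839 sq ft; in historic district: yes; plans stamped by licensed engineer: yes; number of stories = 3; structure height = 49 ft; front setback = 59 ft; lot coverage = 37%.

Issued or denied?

Denied

Atomic conditions:
  structure height ≥ 39 ft: 49 ≥ 39 is true
  structure height ≥ 45 ft: 49 ≥ 45 is true
  lot area < 89748 sq ft: 37839 < 89748 is true
  NOT in historic district: yes → false
  NOT variance granted: yes → false
  front setback ≤ 15 ft: 59 ≤ 15 is false
  proposed use = mixed: residential == mixed is false
  number of stories ≥ 4: 3 ≥ 4 is false
  parcel in flood zone: yes → true
  plans stamped by licensed engineer: yes → true
  lot coverage ≤ 33%: 37 ≤ 33 is false
  NOT parcel in flood zone: yes → false
Combine:
[1.1.1.1] true AND true = true
[1.1.1.2.1] true OR false = true
[1.1.1.2] NOT true = false
[1.1.1] true AND false = false
[1.1.2.1.3] false AND false = false
[1.1.2.1] false OR false OR false = false
[1.1.2] NOT false = true
[1.1] exactly-one(false, true) = true
[1.2] true → true = true
[1] true AND true = true
[2] exactly-one(false, false) = false
[root] true AND false = false
Overall: false → denied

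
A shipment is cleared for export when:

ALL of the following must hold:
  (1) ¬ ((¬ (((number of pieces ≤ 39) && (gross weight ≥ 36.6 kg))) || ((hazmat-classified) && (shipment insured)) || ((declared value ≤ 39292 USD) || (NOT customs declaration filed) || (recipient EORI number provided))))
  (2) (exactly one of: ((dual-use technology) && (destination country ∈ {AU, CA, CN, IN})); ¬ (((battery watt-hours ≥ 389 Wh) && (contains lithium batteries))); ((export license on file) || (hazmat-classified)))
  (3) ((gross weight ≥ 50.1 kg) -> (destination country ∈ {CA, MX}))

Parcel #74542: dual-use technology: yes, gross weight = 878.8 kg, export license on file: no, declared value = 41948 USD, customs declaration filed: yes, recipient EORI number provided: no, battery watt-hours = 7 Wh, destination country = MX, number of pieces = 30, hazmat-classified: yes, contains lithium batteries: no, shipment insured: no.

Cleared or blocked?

Atomic conditions:
  number of pieces ≤ 39: 30 ≤ 39 is true
  gross weight ≥ 36.6 kg: 878.8 ≥ 36.6 is true
  hazmat-classified: yes → true
  shipment insured: no → false
  declared value ≤ 39292 USD: 41948 ≤ 39292 is false
  NOT customs declaration filed: yes → false
  recipient EORI number provided: no → false
  dual-use technology: yes → true
  destination country ∈ {AU, CA, CN, IN}: MX is not in the set → false
  battery watt-hours ≥ 389 Wh: 7 ≥ 389 is false
  contains lithium batteries: no → false
  export license on file: no → false
  gross weight ≥ 50.1 kg: 878.8 ≥ 50.1 is true
  destination country ∈ {CA, MX}: MX is in the set → true
Combine:
[1.1.1.1] true AND true = true
[1.1.1] NOT true = false
[1.1.2] true AND false = false
[1.1.3] false OR false OR false = false
[1.1] false OR false OR false = false
[1] NOT false = true
[2.1] true AND false = false
[2.2.1] false AND false = false
[2.2] NOT false = true
[2.3] false OR true = true
[2] exactly-one(false, true, true) = false
[3] true → true = true
[root] true AND false AND true = false
Overall: false → blocked

Blocked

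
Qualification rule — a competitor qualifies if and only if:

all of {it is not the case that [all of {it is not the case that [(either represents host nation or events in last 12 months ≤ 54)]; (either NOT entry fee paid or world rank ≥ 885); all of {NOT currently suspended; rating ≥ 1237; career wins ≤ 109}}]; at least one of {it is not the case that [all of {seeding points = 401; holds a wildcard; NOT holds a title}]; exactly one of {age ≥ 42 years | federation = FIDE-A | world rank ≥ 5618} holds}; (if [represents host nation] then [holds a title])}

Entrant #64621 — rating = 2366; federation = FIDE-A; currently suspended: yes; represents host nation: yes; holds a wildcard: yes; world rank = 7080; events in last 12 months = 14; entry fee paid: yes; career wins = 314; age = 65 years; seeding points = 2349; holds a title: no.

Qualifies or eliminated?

Eliminated

Atomic conditions:
  represents host nation: yes → true
  events in last 12 months ≤ 54: 14 ≤ 54 is true
  NOT entry fee paid: yes → false
  world rank ≥ 885: 7080 ≥ 885 is true
  NOT currently suspended: yes → false
  rating ≥ 1237: 2366 ≥ 1237 is true
  career wins ≤ 109: 314 ≤ 109 is false
  seeding points = 401: 2349 == 401 is false
  holds a wildcard: yes → true
  NOT holds a title: no → true
  age ≥ 42 years: 65 ≥ 42 is true
  federation = FIDE-A: FIDE-A == FIDE-A is true
  world rank ≥ 5618: 7080 ≥ 5618 is true
  holds a title: no → false
Combine:
[1.1.1.1] true OR true = true
[1.1.1] NOT true = false
[1.1.2] false OR true = true
[1.1.3] false AND true AND false = false
[1.1] false AND true AND false = false
[1] NOT false = true
[2.1.1] false AND true AND true = false
[2.1] NOT false = true
[2.2] exactly-one(true, true, true) = false
[2] true OR false = true
[3] true → false = false
[root] true AND true AND false = false
Overall: false → eliminated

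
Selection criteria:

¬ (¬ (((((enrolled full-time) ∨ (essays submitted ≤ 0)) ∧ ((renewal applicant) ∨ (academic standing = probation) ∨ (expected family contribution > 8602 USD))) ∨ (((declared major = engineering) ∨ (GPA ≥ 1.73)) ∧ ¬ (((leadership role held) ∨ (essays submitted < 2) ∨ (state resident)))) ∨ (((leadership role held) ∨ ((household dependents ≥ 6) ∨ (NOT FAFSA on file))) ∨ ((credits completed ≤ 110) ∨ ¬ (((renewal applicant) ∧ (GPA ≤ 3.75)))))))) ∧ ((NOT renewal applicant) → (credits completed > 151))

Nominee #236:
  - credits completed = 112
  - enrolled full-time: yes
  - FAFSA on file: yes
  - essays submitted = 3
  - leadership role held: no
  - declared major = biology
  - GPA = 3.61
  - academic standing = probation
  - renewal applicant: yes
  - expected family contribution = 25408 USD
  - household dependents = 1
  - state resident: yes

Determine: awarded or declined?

Awarded

Atomic conditions:
  enrolled full-time: yes → true
  essays submitted ≤ 0: 3 ≤ 0 is false
  renewal applicant: yes → true
  academic standing = probation: probation == probation is true
  expected family contribution > 8602 USD: 25408 > 8602 is true
  declared major = engineering: biology == engineering is false
  GPA ≥ 1.73: 3.61 ≥ 1.73 is true
  leadership role held: no → false
  essays submitted < 2: 3 < 2 is false
  state resident: yes → true
  household dependents ≥ 6: 1 ≥ 6 is false
  NOT FAFSA on file: yes → false
  credits completed ≤ 110: 112 ≤ 110 is false
  GPA ≤ 3.75: 3.61 ≤ 3.75 is true
  NOT renewal applicant: yes → false
  credits completed > 151: 112 > 151 is false
Combine:
[1.1.1.1.1] true OR false = true
[1.1.1.1.2] true OR true OR true = true
[1.1.1.1] true AND true = true
[1.1.1.2.1] false OR true = true
[1.1.1.2.2.1] false OR false OR true = true
[1.1.1.2.2] NOT true = false
[1.1.1.2] true AND false = false
[1.1.1.3.1.2] false OR false = false
[1.1.1.3.1] false OR false = false
[1.1.1.3.2.2.1] true AND true = true
[1.1.1.3.2.2] NOT true = false
[1.1.1.3.2] false OR false = false
[1.1.1.3] false OR false = false
[1.1.1] true OR false OR false = true
[1.1] NOT true = false
[1] NOT false = true
[2] false → false (antecedent false ⇒ implication holds) = true
[root] true AND true = true
Overall: true → awarded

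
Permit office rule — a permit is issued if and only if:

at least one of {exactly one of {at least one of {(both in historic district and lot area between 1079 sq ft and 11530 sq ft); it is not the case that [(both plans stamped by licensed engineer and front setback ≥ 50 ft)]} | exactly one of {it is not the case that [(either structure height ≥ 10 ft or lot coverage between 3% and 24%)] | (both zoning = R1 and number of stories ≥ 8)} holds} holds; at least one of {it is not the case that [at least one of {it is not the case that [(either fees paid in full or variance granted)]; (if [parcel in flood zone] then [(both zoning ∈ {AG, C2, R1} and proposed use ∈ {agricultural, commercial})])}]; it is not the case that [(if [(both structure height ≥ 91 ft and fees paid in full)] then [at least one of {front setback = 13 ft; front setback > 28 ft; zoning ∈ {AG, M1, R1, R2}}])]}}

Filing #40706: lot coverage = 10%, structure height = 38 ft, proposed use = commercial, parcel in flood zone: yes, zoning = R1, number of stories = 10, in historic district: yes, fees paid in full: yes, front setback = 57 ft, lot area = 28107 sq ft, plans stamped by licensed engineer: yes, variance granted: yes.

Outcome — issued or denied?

Issued

Atomic conditions:
  in historic district: yes → true
  lot area between 1079 sq ft and 11530 sq ft: 28107 in [1079, 11530] is false
  plans stamped by licensed engineer: yes → true
  front setback ≥ 50 ft: 57 ≥ 50 is true
  structure height ≥ 10 ft: 38 ≥ 10 is true
  lot coverage between 3% and 24%: 10 in [3, 24] is true
  zoning = R1: R1 == R1 is true
  number of stories ≥ 8: 10 ≥ 8 is true
  fees paid in full: yes → true
  variance granted: yes → true
  parcel in flood zone: yes → true
  zoning ∈ {AG, C2, R1}: R1 is in the set → true
  proposed use ∈ {agricultural, commercial}: commercial is in the set → true
  structure height ≥ 91 ft: 38 ≥ 91 is false
  front setback = 13 ft: 57 == 13 is false
  front setback > 28 ft: 57 > 28 is true
  zoning ∈ {AG, M1, R1, R2}: R1 is in the set → true
Combine:
[1.1.1] true AND false = false
[1.1.2.1] true AND true = true
[1.1.2] NOT true = false
[1.1] false OR false = false
[1.2.1.1] true OR true = true
[1.2.1] NOT true = false
[1.2.2] true AND true = true
[1.2] exactly-one(false, true) = true
[1] exactly-one(false, true) = true
[2.1.1.1.1] true OR true = true
[2.1.1.1] NOT true = false
[2.1.1.2.2] true AND true = true
[2.1.1.2] true → true = true
[2.1.1] false OR true = true
[2.1] NOT true = false
[2.2.1.1] false AND true = false
[2.2.1.2] false OR true OR true = true
[2.2.1] false → true (antecedent false ⇒ implication holds) = true
[2.2] NOT true = false
[2] false OR false = false
[root] true OR false = true
Overall: true → issued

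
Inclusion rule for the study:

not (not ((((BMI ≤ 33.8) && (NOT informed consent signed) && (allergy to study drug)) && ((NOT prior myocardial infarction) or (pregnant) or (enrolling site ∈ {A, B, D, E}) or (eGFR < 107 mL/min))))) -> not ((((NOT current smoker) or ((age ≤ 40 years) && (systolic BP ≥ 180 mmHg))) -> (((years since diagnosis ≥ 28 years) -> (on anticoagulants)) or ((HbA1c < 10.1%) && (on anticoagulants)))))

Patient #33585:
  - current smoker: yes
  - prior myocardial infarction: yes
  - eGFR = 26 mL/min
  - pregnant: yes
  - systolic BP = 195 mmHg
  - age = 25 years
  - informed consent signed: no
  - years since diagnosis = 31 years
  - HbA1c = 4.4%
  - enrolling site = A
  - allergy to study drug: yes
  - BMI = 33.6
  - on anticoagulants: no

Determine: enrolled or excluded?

Enrolled

Atomic conditions:
  BMI ≤ 33.8: 33.6 ≤ 33.8 is true
  NOT informed consent signed: no → true
  allergy to study drug: yes → true
  NOT prior myocardial infarction: yes → false
  pregnant: yes → true
  enrolling site ∈ {A, B, D, E}: A is in the set → true
  eGFR < 107 mL/min: 26 < 107 is true
  NOT current smoker: yes → false
  age ≤ 40 years: 25 ≤ 40 is true
  systolic BP ≥ 180 mmHg: 195 ≥ 180 is true
  years since diagnosis ≥ 28 years: 31 ≥ 28 is true
  on anticoagulants: no → false
  HbA1c < 10.1%: 4.4 < 10.1 is true
Combine:
[1.1.1.1] true AND true AND true = true
[1.1.1.2] false OR true OR true OR true = true
[1.1.1] true AND true = true
[1.1] NOT true = false
[1] NOT false = true
[2.1.1.2] true AND true = true
[2.1.1] false OR true = true
[2.1.2.1] true → false = false
[2.1.2.2] true AND false = false
[2.1.2] false OR false = false
[2.1] true → false = false
[2] NOT false = true
[root] true → true = true
Overall: true → enrolled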